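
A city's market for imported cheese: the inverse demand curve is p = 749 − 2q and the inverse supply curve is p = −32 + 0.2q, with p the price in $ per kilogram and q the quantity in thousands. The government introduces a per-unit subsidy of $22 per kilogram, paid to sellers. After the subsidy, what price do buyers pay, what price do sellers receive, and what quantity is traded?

Rewrite in direct form: qd = 374.5 − 0.5p and qs = 5p + 160.
Before the subsidy: set 374.5 − 0.5p = 5p + 160 → p* = $39, q* = 355.
With a per-unit subsidy paid to sellers, each receives p + 22 per unit sold, so supply becomes qs = 5(p + 22) + 160.
Solving gives q = 365 with buyers paying $19 and sellers receiving $41 (the $22 wedge).

Buyers pay $19; sellers receive $41; quantity = 365.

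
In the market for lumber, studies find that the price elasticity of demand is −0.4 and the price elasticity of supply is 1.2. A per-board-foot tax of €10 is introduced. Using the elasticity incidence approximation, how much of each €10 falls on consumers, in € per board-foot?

Consumers bear ≈ €7.5 per board-foot.

Incidence ratio: consumers' share ≈ εs / (εs + |εd|) = 1.2 / (1.2 + 0.4) = 0.75.
So consumers bear ≈ 0.75 × €10 = €7.5; sellers bear €2.5.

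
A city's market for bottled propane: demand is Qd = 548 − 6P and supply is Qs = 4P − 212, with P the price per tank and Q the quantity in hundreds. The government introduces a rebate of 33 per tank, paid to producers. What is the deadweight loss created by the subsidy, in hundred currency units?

Before the subsidy: set 548 − 6P = 4P − 212 → P* = 76, Q* = 92.
With a per-unit subsidy paid to producers, each receives P + 33 per unit sold, so supply becomes Qs = 4(P + 33) − 212.
Solving gives Q = 171.2 with consumers paying 62.8 and producers receiving 95.8 (the 33 wedge).
Quantity rises by |ΔQ| = |92 − 171.2| = 79.2.
DWL = ½ · t · |ΔQ| = ½ · 33 · 79.2 = 1306.8.

Deadweight loss = 1306.8 hundred.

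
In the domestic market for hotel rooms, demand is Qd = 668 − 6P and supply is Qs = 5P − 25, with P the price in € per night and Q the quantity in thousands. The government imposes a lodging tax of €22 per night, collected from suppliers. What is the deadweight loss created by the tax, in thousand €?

Without the tax, 668 − 6P = 5P − 25 gives 11P = 693, so P* = €63 and Q* = 290.
With the tax collected from suppliers, supply shifts: Qs = 5(P − 22) − 25.
Solving gives Q = 230 with consumers paying €73 and suppliers receiving €51 (the €22 wedge).
Quantity falls by |ΔQ| = |290 − 230| = 60.
DWL = ½ · t · |ΔQ| = ½ · 22 · 60 = €660.

Deadweight loss = €660 thousand.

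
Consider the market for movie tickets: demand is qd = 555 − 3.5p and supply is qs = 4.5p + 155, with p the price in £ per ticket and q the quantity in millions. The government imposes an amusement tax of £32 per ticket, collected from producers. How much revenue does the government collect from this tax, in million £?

Before the tax: set 555 − 3.5p = 4.5p + 155 → p* = £50, q* = 380.
With the tax collected from producers, supply shifts: qs = 4.5(p − 32) + 155.
New equilibrium: buyers pay £68, producers receive £36, q = 317. (Wedge: pb − ps = 32.)
Revenue = t · Q = 32 · 317 = £10144.

Tax revenue = £10144 million.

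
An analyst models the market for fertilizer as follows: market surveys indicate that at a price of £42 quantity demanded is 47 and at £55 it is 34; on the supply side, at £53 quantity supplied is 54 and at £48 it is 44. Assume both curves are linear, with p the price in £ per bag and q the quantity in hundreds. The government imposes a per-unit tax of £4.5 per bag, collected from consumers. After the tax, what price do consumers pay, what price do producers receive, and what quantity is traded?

Consumers pay £50; producers receive £45.5; quantity = 39.

Demand slope: (34 − 47)/(55 − 42) = -1, so qd = 89 − p.
Supply slope: (44 − 54)/(48 − 53) = 2, so qs = 2p − 52.
Without the tax, 89 − p = 2p − 52 gives 3p = 141, so p* = £47 and q* = 42.
With the tax collected from consumers, demand (in seller-price terms) shifts: qd = 89 − (p + 4.5).
Solving gives q = 39 with consumers paying £50 and producers receiving £45.5 (the £4.5 wedge).
The less price-elastic side of the market bears the larger share of a per-unit tax.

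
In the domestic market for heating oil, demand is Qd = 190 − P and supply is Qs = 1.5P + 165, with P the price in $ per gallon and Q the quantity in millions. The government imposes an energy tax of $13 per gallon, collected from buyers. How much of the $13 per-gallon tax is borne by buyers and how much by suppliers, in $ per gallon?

Without the tax, 190 − P = 1.5P + 165 gives 2.5P = 25, so P* = $10 and Q* = 180.
With the tax collected from buyers, demand (in seller-price terms) shifts: Qd = 190 − (P + 13).
New equilibrium: buyers pay $17.8, suppliers receive $4.8, Q = 172.2. (Wedge: Pb − Ps = 13.)
Burden on buyers: $7.8; on suppliers: $5.2. (They sum to $13.)
The less price-elastic side of the market bears the larger share of a per-unit tax.

Buyers bear $7.8 per gallon; suppliers bear $5.2 per gallon.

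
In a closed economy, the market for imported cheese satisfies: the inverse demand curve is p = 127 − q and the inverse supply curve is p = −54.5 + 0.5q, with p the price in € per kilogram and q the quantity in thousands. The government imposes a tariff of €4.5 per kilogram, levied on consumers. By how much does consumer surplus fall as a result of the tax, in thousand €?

Consumer surplus falls by €358.5 thousand.

Inverting to q(p) form: qd = 127 − p; qs = 2p + 109.
Without the tax, 127 − p = 2p + 109 gives 3p = 18, so p* = €6 and q* = 121.
With the tax collected from consumers, demand (in seller-price terms) shifts: qd = 127 − (p + 4.5).
Solving gives q = 118 with consumers paying €9 and producers receiving €4.5 (the €4.5 wedge).
ΔCS is the trapezoid between Q = 118 and Q = 121 of height €3: ½ · (121 + 118) · 3 = €358.5.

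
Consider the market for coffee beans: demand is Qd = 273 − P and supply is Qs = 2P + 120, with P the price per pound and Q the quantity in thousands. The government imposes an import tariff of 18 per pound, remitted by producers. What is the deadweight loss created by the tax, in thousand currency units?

Deadweight loss = 108 thousand.

Before the tax: set 273 − P = 2P + 120 → P* = 51, Q* = 222.
With the tax collected from producers, supply shifts: Qs = 2(P − 18) + 120.
New equilibrium: consumers pay 63, producers receive 45, Q = 210. (Wedge: Pb − Ps = 18.)
Quantity falls by |ΔQ| = |222 − 210| = 12.
DWL = ½ · t · |ΔQ| = ½ · 18 · 12 = 108.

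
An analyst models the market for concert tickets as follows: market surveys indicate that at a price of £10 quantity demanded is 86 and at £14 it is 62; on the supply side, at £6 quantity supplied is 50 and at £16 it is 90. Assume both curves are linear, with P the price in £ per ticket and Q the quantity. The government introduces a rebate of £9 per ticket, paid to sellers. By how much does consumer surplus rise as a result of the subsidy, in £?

Consumer surplus rises by £305.28.

Demand slope: (62 − 86)/(14 − 10) = -6, so Qd = 146 − 6P.
Supply slope: (90 − 50)/(16 − 6) = 4, so Qs = 4P + 26.
Before the subsidy: set 146 − 6P = 4P + 26 → P* = £12, Q* = 74.
With a per-unit subsidy paid to sellers, each receives P + 9 per unit sold, so supply becomes Qs = 4(P + 9) + 26.
Solving gives Q = 95.6 with buyers paying £8.4 and sellers receiving £17.4 (the £9 wedge).
ΔCS is the trapezoid between Q = 95.6 and Q = 74 of height £3.6: ½ · (74 + 95.6) · 3.6 = £305.28.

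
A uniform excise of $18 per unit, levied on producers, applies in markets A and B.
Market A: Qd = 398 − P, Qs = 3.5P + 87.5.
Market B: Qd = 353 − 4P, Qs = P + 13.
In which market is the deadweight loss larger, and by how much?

Market A: pre-tax P* = $69, Q* = 329; post-tax Q = 315; deadweight loss = $126.
Market B: pre-tax P* = $68, Q* = 81; post-tax Q = 66.6; deadweight loss = $129.6.
Difference: $126 vs $129.6 → market B is larger by $3.6.

Market B, by $3.6.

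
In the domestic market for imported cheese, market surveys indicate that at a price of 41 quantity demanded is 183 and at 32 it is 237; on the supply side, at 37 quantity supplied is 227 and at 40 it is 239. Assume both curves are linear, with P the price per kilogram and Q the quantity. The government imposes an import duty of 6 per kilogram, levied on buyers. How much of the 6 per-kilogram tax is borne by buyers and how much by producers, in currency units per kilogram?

Buyers bear 2.4 per kilogram; producers bear 3.6 per kilogram.

Demand slope: (237 − 183)/(32 − 41) = -6, so Qd = 429 − 6P.
Supply slope: (239 − 227)/(40 − 37) = 4, so Qs = 4P + 79.
Before the tax: set 429 − 6P = 4P + 79 → P* = 35, Q* = 219.
With the tax collected from buyers, demand (in seller-price terms) shifts: Qd = 429 − 6(P + 6).
New equilibrium: buyers pay 37.4, producers receive 31.4, Q = 204.6. (Wedge: Pb − Ps = 6.)
Burden on buyers: 2.4; on producers: 3.6. (They sum to 6.)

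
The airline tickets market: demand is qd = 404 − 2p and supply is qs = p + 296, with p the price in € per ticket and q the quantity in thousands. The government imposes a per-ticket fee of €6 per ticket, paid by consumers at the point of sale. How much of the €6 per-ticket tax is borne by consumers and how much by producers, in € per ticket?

Without the tax, 404 − 2p = p + 296 gives 3p = 108, so p* = €36 and q* = 332.
With the tax collected from consumers, demand (in seller-price terms) shifts: qd = 404 − 2(p + 6).
New equilibrium: consumers pay €38, producers receive €32, q = 328. (Wedge: pb − ps = 6.)
Burden on consumers: €2; on producers: €4. (They sum to €6.)
The less price-elastic side of the market bears the larger share of a per-unit tax.

Consumers bear €2 per ticket; producers bear €4 per ticket.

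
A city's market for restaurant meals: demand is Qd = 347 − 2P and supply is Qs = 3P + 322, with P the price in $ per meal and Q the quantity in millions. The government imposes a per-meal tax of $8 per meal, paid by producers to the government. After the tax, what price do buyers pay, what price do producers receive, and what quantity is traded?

Buyers pay $9.8; producers receive $1.8; quantity = 327.4.

Without the tax, 347 − 2P = 3P + 322 gives 5P = 25, so P* = $5 and Q* = 337.
With the tax collected from producers, supply shifts: Qs = 3(P − 8) + 322.
Solving gives Q = 327.4 with buyers paying $9.8 and producers receiving $1.8 (the $8 wedge).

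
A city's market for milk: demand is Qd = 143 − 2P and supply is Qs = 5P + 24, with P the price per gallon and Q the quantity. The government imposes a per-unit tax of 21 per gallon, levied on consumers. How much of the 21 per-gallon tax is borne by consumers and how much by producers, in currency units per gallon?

Consumers bear 15 per gallon; producers bear 6 per gallon.

Before the tax: set 143 − 2P = 5P + 24 → P* = 17, Q* = 109.
With the tax collected from consumers, demand (in seller-price terms) shifts: Qd = 143 − 2(P + 21).
New equilibrium: consumers pay 32, producers receive 11, Q = 79. (Wedge: Pb − Ps = 21.)
Burden on consumers: 15; on producers: 6. (They sum to 21.)
The less price-elastic side of the market bears the larger share of a per-unit tax.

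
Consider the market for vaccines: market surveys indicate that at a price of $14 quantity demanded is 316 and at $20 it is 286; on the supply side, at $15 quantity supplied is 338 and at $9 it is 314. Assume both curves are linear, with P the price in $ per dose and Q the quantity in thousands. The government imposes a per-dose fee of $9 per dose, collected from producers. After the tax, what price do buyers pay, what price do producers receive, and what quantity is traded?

Buyers pay $16; producers receive $7; quantity = 306.

Demand slope: (286 − 316)/(20 − 14) = -5, so Qd = 386 − 5P.
Supply slope: (314 − 338)/(9 − 15) = 4, so Qs = 4P + 278.
Without the tax, 386 − 5P = 4P + 278 gives 9P = 108, so P* = $12 and Q* = 326.
With the tax collected from producers, supply shifts: Qs = 4(P − 9) + 278.
Solving gives Q = 306 with buyers paying $16 and producers receiving $7 (the $9 wedge).
The less price-elastic side of the market bears the larger share of a per-unit tax.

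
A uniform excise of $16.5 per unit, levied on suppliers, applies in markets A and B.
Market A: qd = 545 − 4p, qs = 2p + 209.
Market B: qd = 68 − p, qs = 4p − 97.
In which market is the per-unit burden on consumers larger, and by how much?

Market B, by $7.7.

Market A: pre-tax p* = $56, q* = 321; post-tax q = 299; per-unit burden on consumers = $5.5.
Market B: pre-tax p* = $33, q* = 35; post-tax q = 21.8; per-unit burden on consumers = $13.2.
Difference: $5.5 vs $13.2 → market B is larger by $7.7.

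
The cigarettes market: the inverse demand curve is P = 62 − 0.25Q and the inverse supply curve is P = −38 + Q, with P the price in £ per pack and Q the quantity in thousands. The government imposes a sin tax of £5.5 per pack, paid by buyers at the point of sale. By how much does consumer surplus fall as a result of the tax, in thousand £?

Consumer surplus falls by £85.58 thousand.

Inverting to Q(P) form: Qd = 248 − 4P; Qs = P + 38.
Before the tax: set 248 − 4P = P + 38 → P* = £42, Q* = 80.
With the tax collected from buyers, demand (in seller-price terms) shifts: Qd = 248 − 4(P + 5.5).
New equilibrium: buyers pay £43.1, sellers receive £37.6, Q = 75.6. (Wedge: Pb − Ps = 5.5.)
ΔCS is the trapezoid between Q = 75.6 and Q = 80 of height £1.1: ½ · (80 + 75.6) · 1.1 = £85.58.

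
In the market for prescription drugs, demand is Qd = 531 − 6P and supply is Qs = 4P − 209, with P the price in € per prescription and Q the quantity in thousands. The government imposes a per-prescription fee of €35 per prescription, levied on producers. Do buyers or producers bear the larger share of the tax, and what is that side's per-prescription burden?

Producers bear the larger share: €21 per prescription.

Without the tax, 531 − 6P = 4P − 209 gives 10P = 740, so P* = €74 and Q* = 87.
With the tax collected from producers, supply shifts: Qs = 4(P − 35) − 209.
Solving gives Q = 3 with buyers paying €88 and producers receiving €53 (the €35 wedge).
Per-prescription burden: buyers €14, producers €21.
Producers take the larger share because supply is less price-elastic here (demand slope 6 vs supply slope 4).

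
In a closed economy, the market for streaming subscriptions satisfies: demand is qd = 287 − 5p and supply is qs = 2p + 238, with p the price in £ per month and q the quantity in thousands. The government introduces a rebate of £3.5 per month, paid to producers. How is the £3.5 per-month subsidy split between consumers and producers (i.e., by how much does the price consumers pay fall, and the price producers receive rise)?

Consumers gain £1 per month; producers gain £2.5 per month.

Before the subsidy: set 287 − 5p = 2p + 238 → p* = £7, q* = 252.
With a per-unit subsidy paid to producers, each receives p + 3.5 per unit sold, so supply becomes qs = 2(p + 3.5) + 238.
New equilibrium: consumers pay £6, producers receive £9.5, q = 257. (Wedge: pb − ps = −3.5.)
Gain to consumers: £1; to producers: £2.5. (They sum to £3.5.)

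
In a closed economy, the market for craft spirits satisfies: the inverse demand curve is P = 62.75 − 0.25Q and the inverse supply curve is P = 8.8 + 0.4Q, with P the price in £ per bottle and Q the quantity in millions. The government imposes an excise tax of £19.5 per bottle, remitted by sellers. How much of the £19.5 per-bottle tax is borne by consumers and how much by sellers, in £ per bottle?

Rewrite in direct form: Qd = 251 − 4P and Qs = 2.5P − 22.
Without the tax, 251 − 4P = 2.5P − 22 gives 6.5P = 273, so P* = £42 and Q* = 83.
With the tax collected from sellers, supply shifts: Qs = 2.5(P − 19.5) − 22.
Solving gives Q = 53 with consumers paying £49.5 and sellers receiving £30 (the £19.5 wedge).
Burden on consumers: £7.5; on sellers: £12. (They sum to £19.5.)

Consumers bear £7.5 per bottle; sellers bear £12 per bottle.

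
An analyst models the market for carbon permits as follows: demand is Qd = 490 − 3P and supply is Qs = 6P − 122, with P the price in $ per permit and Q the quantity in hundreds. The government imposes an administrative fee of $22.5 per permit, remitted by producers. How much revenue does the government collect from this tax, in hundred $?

Tax revenue = $5422.5 hundred.

Before the tax: set 490 − 3P = 6P − 122 → P* = $68, Q* = 286.
With the tax collected from producers, supply shifts: Qs = 6(P − 22.5) − 122.
Solving gives Q = 241 with buyers paying $83 and producers receiving $60.5 (the $22.5 wedge).
Revenue = t · Q = 22.5 · 241 = $5422.5.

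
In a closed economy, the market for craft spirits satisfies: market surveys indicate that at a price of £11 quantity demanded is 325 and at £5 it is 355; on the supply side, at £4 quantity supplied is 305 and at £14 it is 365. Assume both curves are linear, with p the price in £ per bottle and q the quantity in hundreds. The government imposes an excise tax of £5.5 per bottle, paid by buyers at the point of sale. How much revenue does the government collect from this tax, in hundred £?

Demand slope: (355 − 325)/(5 − 11) = -5, so qd = 380 − 5p.
Supply slope: (365 − 305)/(14 − 4) = 6, so qs = 6p + 281.
Without the tax, 380 − 5p = 6p + 281 gives 11p = 99, so p* = £9 and q* = 335.
With the tax collected from buyers, demand (in seller-price terms) shifts: qd = 380 − 5(p + 5.5).
New equilibrium: buyers pay £12, producers receive £6.5, q = 320. (Wedge: pb − ps = 5.5.)
Revenue = t · Q = 5.5 · 320 = £1760.

Tax revenue = £1760 hundred.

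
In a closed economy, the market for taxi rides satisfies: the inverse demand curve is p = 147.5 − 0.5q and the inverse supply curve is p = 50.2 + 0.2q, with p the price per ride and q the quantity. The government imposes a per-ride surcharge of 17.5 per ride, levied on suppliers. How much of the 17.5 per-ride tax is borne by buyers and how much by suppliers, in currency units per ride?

Rewrite in direct form: qd = 295 − 2p and qs = 5p − 251.
Before the tax: set 295 − 2p = 5p − 251 → p* = 78, q* = 139.
With the tax collected from suppliers, supply shifts: qs = 5(p − 17.5) − 251.
New equilibrium: buyers pay 90.5, suppliers receive 73, q = 114. (Wedge: pb − ps = 17.5.)
Burden on buyers: 12.5; on suppliers: 5. (They sum to 17.5.)

Buyers bear 12.5 per ride; suppliers bear 5 per ride.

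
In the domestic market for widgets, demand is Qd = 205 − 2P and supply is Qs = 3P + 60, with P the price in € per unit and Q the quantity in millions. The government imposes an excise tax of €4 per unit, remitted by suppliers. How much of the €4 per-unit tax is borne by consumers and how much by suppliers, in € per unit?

Consumers bear €2.4 per unit; suppliers bear €1.6 per unit.

Before the tax: set 205 − 2P = 3P + 60 → P* = €29, Q* = 147.
With the tax collected from suppliers, supply shifts: Qs = 3(P − 4) + 60.
New equilibrium: consumers pay €31.4, suppliers receive €27.4, Q = 142.2. (Wedge: Pb − Ps = 4.)
Burden on consumers: €2.4; on suppliers: €1.6. (They sum to €4.)
The less price-elastic side of the market bears the larger share of a per-unit tax.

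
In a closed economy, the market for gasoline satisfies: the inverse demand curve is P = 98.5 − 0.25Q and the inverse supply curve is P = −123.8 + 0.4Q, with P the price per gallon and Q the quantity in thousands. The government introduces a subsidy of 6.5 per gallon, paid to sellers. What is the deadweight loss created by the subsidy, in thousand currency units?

Deadweight loss = 32.5 thousand.

Inverting to Q(P) form: Qd = 394 − 4P; Qs = 2.5P + 309.5.
Before the subsidy: set 394 − 4P = 2.5P + 309.5 → P* = 13, Q* = 342.
With a per-unit subsidy paid to sellers, each receives P + 6.5 per unit sold, so supply becomes Qs = 2.5(P + 6.5) + 309.5.
New equilibrium: consumers pay 10.5, sellers receive 17, Q = 352. (Wedge: Pb − Ps = −6.5.)
Quantity rises by |ΔQ| = |342 − 352| = 10.
DWL = ½ · t · |ΔQ| = ½ · 6.5 · 10 = 32.5.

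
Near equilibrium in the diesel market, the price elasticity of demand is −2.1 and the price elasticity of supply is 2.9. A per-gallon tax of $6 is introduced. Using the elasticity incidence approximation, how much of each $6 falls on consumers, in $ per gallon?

Consumers bear ≈ $3.48 per gallon.

Incidence ratio: consumers' share ≈ εs / (εs + |εd|) = 2.9 / (2.9 + 2.1) = 0.58.
So consumers bear ≈ 0.58 × $6 = $3.48; producers bear $2.52.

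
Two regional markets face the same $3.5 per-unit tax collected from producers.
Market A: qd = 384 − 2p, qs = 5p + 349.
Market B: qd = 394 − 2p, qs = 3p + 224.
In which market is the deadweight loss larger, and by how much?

Market A: pre-tax p* = $5, q* = 374; post-tax q = 369; deadweight loss = $8.75.
Market B: pre-tax p* = $34, q* = 326; post-tax q = 321.8; deadweight loss = $7.35.
Difference: $8.75 vs $7.35 → market A is larger by $1.4.

Market A, by $1.4.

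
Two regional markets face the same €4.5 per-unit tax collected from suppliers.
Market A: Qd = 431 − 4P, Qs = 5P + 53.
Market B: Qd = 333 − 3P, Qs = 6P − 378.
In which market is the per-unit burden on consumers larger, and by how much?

Market B, by €0.5.

Market A: pre-tax P* = €42, Q* = 263; post-tax Q = 253; per-unit burden on consumers = €2.5.
Market B: pre-tax P* = €79, Q* = 96; post-tax Q = 87; per-unit burden on consumers = €3.
Difference: €2.5 vs €3 → market B is larger by €0.5.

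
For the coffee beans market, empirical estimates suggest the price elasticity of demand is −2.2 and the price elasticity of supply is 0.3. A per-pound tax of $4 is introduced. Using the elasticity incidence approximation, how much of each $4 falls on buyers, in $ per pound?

Incidence ratio: buyers' share ≈ εs / (εs + |εd|) = 0.3 / (0.3 + 2.2) = 0.12.
So buyers bear ≈ 0.12 × $4 = $0.48; producers bear $3.52.

Buyers bear ≈ $0.48 per pound.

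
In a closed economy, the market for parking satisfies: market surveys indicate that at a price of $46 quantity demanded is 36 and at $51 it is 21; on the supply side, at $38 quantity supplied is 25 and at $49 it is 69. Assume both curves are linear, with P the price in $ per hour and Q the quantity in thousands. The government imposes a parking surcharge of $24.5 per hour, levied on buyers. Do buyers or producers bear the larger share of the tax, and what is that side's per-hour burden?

Buyers bear the larger share: $14 per hour.

Demand slope: (21 − 36)/(51 − 46) = -3, so Qd = 174 − 3P.
Supply slope: (69 − 25)/(49 − 38) = 4, so Qs = 4P − 127.
Without the tax, 174 − 3P = 4P − 127 gives 7P = 301, so P* = $43 and Q* = 45.
With the tax collected from buyers, demand (in seller-price terms) shifts: Qd = 174 − 3(P + 24.5).
New equilibrium: buyers pay $57, producers receive $32.5, Q = 3. (Wedge: Pb − Ps = 24.5.)
Per-hour burden: buyers $14, producers $10.5.
Buyers take the larger share because demand is less price-elastic here (demand slope 3 vs supply slope 4).
The less price-elastic side of the market bears the larger share of a per-unit tax.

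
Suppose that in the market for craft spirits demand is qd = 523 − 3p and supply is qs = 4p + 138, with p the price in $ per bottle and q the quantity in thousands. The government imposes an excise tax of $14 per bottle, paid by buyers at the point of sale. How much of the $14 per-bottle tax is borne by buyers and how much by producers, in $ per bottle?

Without the tax, 523 − 3p = 4p + 138 gives 7p = 385, so p* = $55 and q* = 358.
With the tax collected from buyers, demand (in seller-price terms) shifts: qd = 523 − 3(p + 14).
Solving gives q = 334 with buyers paying $63 and producers receiving $49 (the $14 wedge).
Burden on buyers: $8; on producers: $6. (They sum to $14.)
The less price-elastic side of the market bears the larger share of a per-unit tax.

Buyers bear $8 per bottle; producers bear $6 per bottle.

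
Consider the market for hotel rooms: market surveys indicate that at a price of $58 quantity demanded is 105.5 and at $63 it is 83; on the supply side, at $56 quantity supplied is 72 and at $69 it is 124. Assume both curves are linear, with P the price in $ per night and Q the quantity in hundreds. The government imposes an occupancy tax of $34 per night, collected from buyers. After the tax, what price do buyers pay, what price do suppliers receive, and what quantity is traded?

Demand slope: (83 − 105.5)/(63 − 58) = -4.5, so Qd = 366.5 − 4.5P.
Supply slope: (124 − 72)/(69 − 56) = 4, so Qs = 4P − 152.
Before the tax: set 366.5 − 4.5P = 4P − 152 → P* = $61, Q* = 92.
With the tax collected from buyers, demand (in seller-price terms) shifts: Qd = 366.5 − 4.5(P + 34).
New equilibrium: buyers pay $77, suppliers receive $43, Q = 20. (Wedge: Pb − Ps = 34.)
The less price-elastic side of the market bears the larger share of a per-unit tax.

Buyers pay $77; suppliers receive $43; quantity = 20.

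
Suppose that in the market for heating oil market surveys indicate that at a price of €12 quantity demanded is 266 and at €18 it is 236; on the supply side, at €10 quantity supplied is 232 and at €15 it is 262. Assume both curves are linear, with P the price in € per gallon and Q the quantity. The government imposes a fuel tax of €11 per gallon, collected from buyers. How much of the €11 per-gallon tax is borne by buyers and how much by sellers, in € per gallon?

Demand slope: (236 − 266)/(18 − 12) = -5, so Qd = 326 − 5P.
Supply slope: (262 − 232)/(15 − 10) = 6, so Qs = 6P + 172.
Before the tax: set 326 − 5P = 6P + 172 → P* = €14, Q* = 256.
With the tax collected from buyers, demand (in seller-price terms) shifts: Qd = 326 − 5(P + 11).
New equilibrium: buyers pay €20, sellers receive €9, Q = 226. (Wedge: Pb − Ps = 11.)
Burden on buyers: €6; on sellers: €5. (They sum to €11.)
The less price-elastic side of the market bears the larger share of a per-unit tax.

Buyers bear €6 per gallon; sellers bear €5 per gallon.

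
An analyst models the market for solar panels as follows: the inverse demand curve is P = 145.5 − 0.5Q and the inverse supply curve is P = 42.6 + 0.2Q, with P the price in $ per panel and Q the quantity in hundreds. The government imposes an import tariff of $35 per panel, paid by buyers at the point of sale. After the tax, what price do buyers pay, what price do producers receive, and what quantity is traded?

Inverting to Q(P) form: Qd = 291 − 2P; Qs = 5P − 213.
Before the tax: set 291 − 2P = 5P − 213 → P* = $72, Q* = 147.
With the tax collected from buyers, demand (in seller-price terms) shifts: Qd = 291 − 2(P + 35).
New equilibrium: buyers pay $97, producers receive $62, Q = 97. (Wedge: Pb − Ps = 35.)

Buyers pay $97; producers receive $62; quantity = 97.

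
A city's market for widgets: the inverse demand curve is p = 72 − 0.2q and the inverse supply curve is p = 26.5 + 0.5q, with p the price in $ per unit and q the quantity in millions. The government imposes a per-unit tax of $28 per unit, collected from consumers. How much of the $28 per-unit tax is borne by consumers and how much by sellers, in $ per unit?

Rewrite in direct form: qd = 360 − 5p and qs = 2p − 53.
Without the tax, 360 − 5p = 2p − 53 gives 7p = 413, so p* = $59 and q* = 65.
With the tax collected from consumers, demand (in seller-price terms) shifts: qd = 360 − 5(p + 28).
New equilibrium: consumers pay $67, sellers receive $39, q = 25. (Wedge: pb − ps = 28.)
Burden on consumers: $8; on sellers: $20. (They sum to $28.)
The less price-elastic side of the market bears the larger share of a per-unit tax.

Consumers bear $8 per unit; sellers bear $20 per unit.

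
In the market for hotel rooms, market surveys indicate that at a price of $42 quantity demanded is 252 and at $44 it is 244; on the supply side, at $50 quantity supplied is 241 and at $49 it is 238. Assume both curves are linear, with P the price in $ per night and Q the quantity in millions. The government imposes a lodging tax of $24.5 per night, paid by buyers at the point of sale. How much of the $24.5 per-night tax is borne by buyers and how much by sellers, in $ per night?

Demand slope: (244 − 252)/(44 − 42) = -4, so Qd = 420 − 4P.
Supply slope: (238 − 241)/(49 − 50) = 3, so Qs = 3P + 91.
Without the tax, 420 − 4P = 3P + 91 gives 7P = 329, so P* = $47 and Q* = 232.
With the tax collected from buyers, demand (in seller-price terms) shifts: Qd = 420 − 4(P + 24.5).
New equilibrium: buyers pay $57.5, sellers receive $33, Q = 190. (Wedge: Pb − Ps = 24.5.)
Burden on buyers: $10.5; on sellers: $14. (They sum to $24.5.)
The less price-elastic side of the market bears the larger share of a per-unit tax.

Buyers bear $10.5 per night; sellers bear $14 per night.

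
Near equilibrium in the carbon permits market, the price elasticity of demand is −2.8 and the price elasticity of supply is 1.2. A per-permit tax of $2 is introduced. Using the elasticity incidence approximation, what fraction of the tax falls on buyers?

Incidence ratio: buyers' share ≈ εs / (εs + |εd|) = 1.2 / (1.2 + 2.8) = 0.3.
Supply is the less elastic side, so buyers bear the smaller share.

Buyers' share ≈ 0.3.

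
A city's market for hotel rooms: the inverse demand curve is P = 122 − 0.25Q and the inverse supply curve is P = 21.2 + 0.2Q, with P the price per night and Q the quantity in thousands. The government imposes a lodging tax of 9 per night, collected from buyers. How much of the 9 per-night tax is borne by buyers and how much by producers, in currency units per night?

Buyers bear 5 per night; producers bear 4 per night.

Rewrite in direct form: Qd = 488 − 4P and Qs = 5P − 106.
Without the tax, 488 − 4P = 5P − 106 gives 9P = 594, so P* = 66 and Q* = 224.
With the tax collected from buyers, demand (in seller-price terms) shifts: Qd = 488 − 4(P + 9).
New equilibrium: buyers pay 71, producers receive 62, Q = 204. (Wedge: Pb − Ps = 9.)
Burden on buyers: 5; on producers: 4. (They sum to 9.)
The less price-elastic side of the market bears the larger share of a per-unit tax.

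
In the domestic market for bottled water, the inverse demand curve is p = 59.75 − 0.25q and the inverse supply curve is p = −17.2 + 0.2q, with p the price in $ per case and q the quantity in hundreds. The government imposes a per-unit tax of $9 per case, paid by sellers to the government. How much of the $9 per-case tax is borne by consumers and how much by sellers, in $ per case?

Consumers bear $5 per case; sellers bear $4 per case.

Rewrite in direct form: qd = 239 − 4p and qs = 5p + 86.
Before the tax: set 239 − 4p = 5p + 86 → p* = $17, q* = 171.
With the tax collected from sellers, supply shifts: qs = 5(p − 9) + 86.
New equilibrium: consumers pay $22, sellers receive $13, q = 151. (Wedge: pb − ps = 9.)
Burden on consumers: $5; on sellers: $4. (They sum to $9.)
The less price-elastic side of the market bears the larger share of a per-unit tax.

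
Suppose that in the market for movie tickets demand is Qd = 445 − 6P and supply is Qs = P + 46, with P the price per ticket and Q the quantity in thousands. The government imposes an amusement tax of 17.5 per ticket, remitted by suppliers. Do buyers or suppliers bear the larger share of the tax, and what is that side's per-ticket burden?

Without the tax, 445 − 6P = P + 46 gives 7P = 399, so P* = 57 and Q* = 103.
With the tax collected from suppliers, supply shifts: Qs = (P − 17.5) + 46.
Solving gives Q = 88 with buyers paying 59.5 and suppliers receiving 42 (the 17.5 wedge).
Per-ticket burden: buyers 2.5, suppliers 15.
Suppliers take the larger share because supply is less price-elastic here (demand slope 6 vs supply slope 1).
The less price-elastic side of the market bears the larger share of a per-unit tax.

Suppliers bear the larger share: 15 per ticket.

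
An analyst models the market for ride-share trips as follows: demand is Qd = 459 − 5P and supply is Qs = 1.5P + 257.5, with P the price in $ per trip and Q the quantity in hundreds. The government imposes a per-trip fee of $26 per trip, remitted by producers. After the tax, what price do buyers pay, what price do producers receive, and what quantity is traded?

Buyers pay $37; producers receive $11; quantity = 274.

Without the tax, 459 − 5P = 1.5P + 257.5 gives 6.5P = 201.5, so P* = $31 and Q* = 304.
With the tax collected from producers, supply shifts: Qs = 1.5(P − 26) + 257.5.
Solving gives Q = 274 with buyers paying $37 and producers receiving $11 (the $26 wedge).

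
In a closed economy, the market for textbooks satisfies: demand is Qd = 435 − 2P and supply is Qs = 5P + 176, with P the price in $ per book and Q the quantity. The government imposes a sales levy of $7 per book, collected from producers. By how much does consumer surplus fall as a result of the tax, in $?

Consumer surplus falls by $1780.

Without the tax, 435 − 2P = 5P + 176 gives 7P = 259, so P* = $37 and Q* = 361.
With the tax collected from producers, supply shifts: Qs = 5(P − 7) + 176.
New equilibrium: buyers pay $42, producers receive $35, Q = 351. (Wedge: Pb − Ps = 7.)
ΔCS is the trapezoid between Q = 351 and Q = 361 of height $5: ½ · (361 + 351) · 5 = $1780.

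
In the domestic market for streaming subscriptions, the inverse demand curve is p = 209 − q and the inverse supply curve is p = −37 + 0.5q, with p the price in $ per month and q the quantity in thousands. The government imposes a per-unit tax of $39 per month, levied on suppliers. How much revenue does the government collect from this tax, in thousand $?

Rewrite in direct form: qd = 209 − p and qs = 2p + 74.
Without the tax, 209 − p = 2p + 74 gives 3p = 135, so p* = $45 and q* = 164.
With the tax collected from suppliers, supply shifts: qs = 2(p − 39) + 74.
New equilibrium: buyers pay $71, suppliers receive $32, q = 138. (Wedge: pb − ps = 39.)
Revenue = t · Q = 39 · 138 = $5382.

Tax revenue = $5382 thousand.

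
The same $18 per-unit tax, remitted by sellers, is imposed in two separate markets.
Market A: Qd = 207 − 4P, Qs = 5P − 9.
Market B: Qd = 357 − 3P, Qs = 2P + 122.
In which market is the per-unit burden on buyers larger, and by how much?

Market A, by $2.8.

Market A: pre-tax P* = $24, Q* = 111; post-tax Q = 71; per-unit burden on buyers = $10.
Market B: pre-tax P* = $47, Q* = 216; post-tax Q = 194.4; per-unit burden on buyers = $7.2.
Difference: $10 vs $7.2 → market A is larger by $2.8.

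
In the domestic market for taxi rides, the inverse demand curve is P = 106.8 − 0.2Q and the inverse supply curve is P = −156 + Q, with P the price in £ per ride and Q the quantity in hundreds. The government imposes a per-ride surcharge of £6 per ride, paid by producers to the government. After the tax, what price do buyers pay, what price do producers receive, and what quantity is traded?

Buyers pay £64; producers receive £58; quantity = 214.

Inverting to Q(P) form: Qd = 534 − 5P; Qs = P + 156.
Without the tax, 534 − 5P = P + 156 gives 6P = 378, so P* = £63 and Q* = 219.
With the tax collected from producers, supply shifts: Qs = (P − 6) + 156.
New equilibrium: buyers pay £64, producers receive £58, Q = 214. (Wedge: Pb − Ps = 6.)
The less price-elastic side of the market bears the larger share of a per-unit tax.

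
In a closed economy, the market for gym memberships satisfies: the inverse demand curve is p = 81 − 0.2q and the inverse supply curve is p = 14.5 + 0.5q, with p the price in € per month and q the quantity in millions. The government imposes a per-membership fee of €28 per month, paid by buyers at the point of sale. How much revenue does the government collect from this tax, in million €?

Rewrite in direct form: qd = 405 − 5p and qs = 2p − 29.
Before the tax: set 405 − 5p = 2p − 29 → p* = €62, q* = 95.
With the tax collected from buyers, demand (in seller-price terms) shifts: qd = 405 − 5(p + 28).
New equilibrium: buyers pay €70, sellers receive €42, q = 55. (Wedge: pb − ps = 28.)
Revenue = t · Q = 28 · 55 = €1540.

Tax revenue = €1540 million.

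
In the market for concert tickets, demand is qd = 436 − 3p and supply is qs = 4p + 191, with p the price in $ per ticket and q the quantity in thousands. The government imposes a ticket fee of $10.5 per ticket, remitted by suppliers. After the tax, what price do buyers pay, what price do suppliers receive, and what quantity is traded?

Without the tax, 436 − 3p = 4p + 191 gives 7p = 245, so p* = $35 and q* = 331.
With the tax collected from suppliers, supply shifts: qs = 4(p − 10.5) + 191.
Solving gives q = 313 with buyers paying $41 and suppliers receiving $30.5 (the $10.5 wedge).

Buyers pay $41; suppliers receive $30.5; quantity = 313.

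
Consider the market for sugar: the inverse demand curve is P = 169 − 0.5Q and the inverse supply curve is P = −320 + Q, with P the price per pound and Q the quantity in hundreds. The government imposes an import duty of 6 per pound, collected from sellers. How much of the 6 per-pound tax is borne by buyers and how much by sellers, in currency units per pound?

Buyers bear 2 per pound; sellers bear 4 per pound.

Inverting to Q(P) form: Qd = 338 − 2P; Qs = P + 320.
Before the tax: set 338 − 2P = P + 320 → P* = 6, Q* = 326.
With the tax collected from sellers, supply shifts: Qs = (P − 6) + 320.
New equilibrium: buyers pay 8, sellers receive 2, Q = 322. (Wedge: Pb − Ps = 6.)
Burden on buyers: 2; on sellers: 4. (They sum to 6.)
The less price-elastic side of the market bears the larger share of a per-unit tax.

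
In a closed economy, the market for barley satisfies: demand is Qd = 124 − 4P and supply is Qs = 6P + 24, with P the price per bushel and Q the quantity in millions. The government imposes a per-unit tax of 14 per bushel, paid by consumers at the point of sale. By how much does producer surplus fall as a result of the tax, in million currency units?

Before the tax: set 124 − 4P = 6P + 24 → P* = 10, Q* = 84.
With the tax collected from consumers, demand (in seller-price terms) shifts: Qd = 124 − 4(P + 14).
Solving gives Q = 50.4 with consumers paying 18.4 and producers receiving 4.4 (the 14 wedge).
ΔPS is the trapezoid between Q = 50.4 and Q = 84 of height 5.6: ½ · (84 + 50.4) · 5.6 = 376.32.

Producer surplus falls by 376.32 million.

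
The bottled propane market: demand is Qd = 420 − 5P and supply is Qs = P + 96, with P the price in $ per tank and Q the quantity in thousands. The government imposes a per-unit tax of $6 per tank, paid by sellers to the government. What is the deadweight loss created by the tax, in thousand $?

Before the tax: set 420 − 5P = P + 96 → P* = $54, Q* = 150.
With the tax collected from sellers, supply shifts: Qs = (P − 6) + 96.
Solving gives Q = 145 with consumers paying $55 and sellers receiving $49 (the $6 wedge).
Quantity falls by |ΔQ| = |150 − 145| = 5.
DWL = ½ · t · |ΔQ| = ½ · 6 · 5 = $15.

Deadweight loss = $15 thousand.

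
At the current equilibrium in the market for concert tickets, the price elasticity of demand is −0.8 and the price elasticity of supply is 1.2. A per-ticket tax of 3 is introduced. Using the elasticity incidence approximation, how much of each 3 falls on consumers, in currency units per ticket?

Consumers bear ≈ 1.8 per ticket.

Incidence ratio: consumers' share ≈ εs / (εs + |εd|) = 1.2 / (1.2 + 0.8) = 0.6.
So consumers bear ≈ 0.6 × 3 = 1.8; suppliers bear 1.2.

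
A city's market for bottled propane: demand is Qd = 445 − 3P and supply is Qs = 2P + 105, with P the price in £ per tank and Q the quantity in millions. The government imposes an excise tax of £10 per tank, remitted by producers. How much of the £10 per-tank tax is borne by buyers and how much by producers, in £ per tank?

Without the tax, 445 − 3P = 2P + 105 gives 5P = 340, so P* = £68 and Q* = 241.
With the tax collected from producers, supply shifts: Qs = 2(P − 10) + 105.
Solving gives Q = 229 with buyers paying £72 and producers receiving £62 (the £10 wedge).
Burden on buyers: £4; on producers: £6. (They sum to £10.)

Buyers bear £4 per tank; producers bear £6 per tank.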